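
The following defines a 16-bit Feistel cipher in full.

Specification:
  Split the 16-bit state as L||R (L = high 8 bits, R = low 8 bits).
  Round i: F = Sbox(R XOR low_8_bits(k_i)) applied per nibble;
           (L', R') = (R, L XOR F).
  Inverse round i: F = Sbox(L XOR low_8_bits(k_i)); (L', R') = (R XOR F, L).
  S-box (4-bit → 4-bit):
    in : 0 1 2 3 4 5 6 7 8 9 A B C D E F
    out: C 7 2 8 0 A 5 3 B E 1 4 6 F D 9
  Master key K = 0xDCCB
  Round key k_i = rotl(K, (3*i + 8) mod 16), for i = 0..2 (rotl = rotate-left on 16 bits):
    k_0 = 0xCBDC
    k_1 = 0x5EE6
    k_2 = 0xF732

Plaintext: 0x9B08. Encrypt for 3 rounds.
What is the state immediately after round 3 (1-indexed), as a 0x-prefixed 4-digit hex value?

s_0 = plaintext = 0x9B08
s_1 = Round(s_0, k_0) = 0x086B
s_2 = Round(s_1, k_1) = 0x6BB7
s_3 = Round(s_2, k_2) = 0xB7D1

0xB7D1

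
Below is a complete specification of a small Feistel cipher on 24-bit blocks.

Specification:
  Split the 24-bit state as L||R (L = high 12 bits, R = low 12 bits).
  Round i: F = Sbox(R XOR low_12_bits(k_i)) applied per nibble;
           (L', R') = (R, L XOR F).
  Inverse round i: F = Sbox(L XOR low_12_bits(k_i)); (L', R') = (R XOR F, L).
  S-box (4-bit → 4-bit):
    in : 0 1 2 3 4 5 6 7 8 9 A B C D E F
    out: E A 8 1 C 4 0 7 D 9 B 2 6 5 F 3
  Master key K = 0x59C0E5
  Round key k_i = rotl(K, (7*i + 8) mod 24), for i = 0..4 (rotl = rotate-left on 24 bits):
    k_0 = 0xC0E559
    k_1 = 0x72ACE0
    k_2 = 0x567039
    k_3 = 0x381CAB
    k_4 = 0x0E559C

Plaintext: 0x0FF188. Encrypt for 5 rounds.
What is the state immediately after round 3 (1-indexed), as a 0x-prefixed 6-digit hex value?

s_0 = plaintext = 0x0FF188
s_1 = Round(s_0, k_0) = 0x188CA5
s_2 = Round(s_1, k_1) = 0xCA5F4C
s_3 = Round(s_2, k_2) = 0xF4CFD1
s_4 = Round(s_3, k_3) = 0xFD1E37
s_5 = Round(s_4, k_4) = 0xE37D63

0xF4CFD1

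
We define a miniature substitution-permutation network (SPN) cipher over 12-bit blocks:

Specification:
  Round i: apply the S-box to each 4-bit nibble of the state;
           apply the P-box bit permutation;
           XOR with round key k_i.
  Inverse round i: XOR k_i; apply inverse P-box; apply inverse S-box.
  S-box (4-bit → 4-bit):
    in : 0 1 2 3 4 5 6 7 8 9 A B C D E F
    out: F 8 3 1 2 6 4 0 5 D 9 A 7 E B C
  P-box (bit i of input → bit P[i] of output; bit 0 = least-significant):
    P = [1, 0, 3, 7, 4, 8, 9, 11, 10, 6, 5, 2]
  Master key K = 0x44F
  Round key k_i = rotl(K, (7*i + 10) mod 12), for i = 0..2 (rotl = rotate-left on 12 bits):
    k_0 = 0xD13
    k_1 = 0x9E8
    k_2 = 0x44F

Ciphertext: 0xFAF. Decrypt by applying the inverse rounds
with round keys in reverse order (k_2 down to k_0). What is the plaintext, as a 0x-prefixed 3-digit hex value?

0x92A

s_0 = ciphertext = 0xFAF
s_1 = InvRound(s_0, k_2) = 0x5D1
s_2 = InvRound(s_1, k_1) = 0x8A5
s_3 = InvRound(s_2, k_0) = 0x92A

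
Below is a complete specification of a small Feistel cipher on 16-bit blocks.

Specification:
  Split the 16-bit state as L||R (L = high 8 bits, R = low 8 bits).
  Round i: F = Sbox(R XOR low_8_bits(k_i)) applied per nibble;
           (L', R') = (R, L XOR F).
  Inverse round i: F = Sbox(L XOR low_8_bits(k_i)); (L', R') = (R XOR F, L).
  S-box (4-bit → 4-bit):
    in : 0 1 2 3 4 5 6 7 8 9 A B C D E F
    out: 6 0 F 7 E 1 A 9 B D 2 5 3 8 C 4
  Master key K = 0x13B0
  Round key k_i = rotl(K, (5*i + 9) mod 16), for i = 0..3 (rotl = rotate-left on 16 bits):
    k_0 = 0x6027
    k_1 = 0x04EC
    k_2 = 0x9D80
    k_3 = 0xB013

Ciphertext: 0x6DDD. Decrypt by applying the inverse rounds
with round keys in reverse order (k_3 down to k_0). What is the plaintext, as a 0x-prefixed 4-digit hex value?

s_0 = ciphertext = 0x6DDD
s_1 = InvRound(s_0, k_3) = 0x416D
s_2 = InvRound(s_1, k_2) = 0x5D41
s_3 = InvRound(s_2, k_1) = 0x115D
s_4 = InvRound(s_3, k_0) = 0x2711

0x2711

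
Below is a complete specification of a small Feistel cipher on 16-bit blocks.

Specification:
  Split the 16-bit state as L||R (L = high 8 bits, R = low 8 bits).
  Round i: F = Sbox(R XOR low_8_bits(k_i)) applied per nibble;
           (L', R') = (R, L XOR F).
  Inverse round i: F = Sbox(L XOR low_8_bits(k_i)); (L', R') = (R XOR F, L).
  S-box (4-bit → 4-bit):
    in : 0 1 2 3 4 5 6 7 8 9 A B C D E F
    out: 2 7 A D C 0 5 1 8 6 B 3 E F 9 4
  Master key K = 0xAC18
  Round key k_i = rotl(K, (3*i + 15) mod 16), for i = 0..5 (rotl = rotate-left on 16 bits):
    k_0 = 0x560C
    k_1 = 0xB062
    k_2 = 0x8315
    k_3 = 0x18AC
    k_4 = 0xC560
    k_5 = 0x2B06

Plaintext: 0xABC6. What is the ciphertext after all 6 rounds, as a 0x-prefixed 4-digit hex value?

s_0 = plaintext = 0xABC6
s_1 = Round(s_0, k_0) = 0xC640
s_2 = Round(s_1, k_1) = 0x406C
s_3 = Round(s_2, k_2) = 0x6C56
s_4 = Round(s_3, k_3) = 0x5627
s_5 = Round(s_4, k_4) = 0x2797
s_6 = Round(s_5, k_5) = 0x9740

0x9740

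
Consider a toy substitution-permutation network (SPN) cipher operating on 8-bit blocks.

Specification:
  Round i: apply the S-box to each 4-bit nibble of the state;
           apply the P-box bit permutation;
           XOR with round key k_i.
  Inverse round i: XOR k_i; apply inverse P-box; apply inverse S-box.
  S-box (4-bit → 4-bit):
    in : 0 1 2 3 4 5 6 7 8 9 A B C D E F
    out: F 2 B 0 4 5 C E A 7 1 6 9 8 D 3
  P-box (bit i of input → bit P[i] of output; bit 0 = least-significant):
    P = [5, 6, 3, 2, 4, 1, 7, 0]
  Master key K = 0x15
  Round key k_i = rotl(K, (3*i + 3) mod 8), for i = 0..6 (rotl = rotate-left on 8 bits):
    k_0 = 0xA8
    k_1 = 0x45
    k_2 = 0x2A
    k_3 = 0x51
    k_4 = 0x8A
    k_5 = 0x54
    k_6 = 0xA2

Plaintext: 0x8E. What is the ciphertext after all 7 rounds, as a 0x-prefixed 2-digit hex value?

s_0 = plaintext = 0x8E
s_1 = Round(s_0, k_0) = 0x87
s_2 = Round(s_1, k_1) = 0x0A
s_3 = Round(s_2, k_2) = 0x99
s_4 = Round(s_3, k_3) = 0xAB
s_5 = Round(s_4, k_4) = 0xD2
s_6 = Round(s_5, k_5) = 0x31
s_7 = Round(s_6, k_6) = 0xE2

0xE2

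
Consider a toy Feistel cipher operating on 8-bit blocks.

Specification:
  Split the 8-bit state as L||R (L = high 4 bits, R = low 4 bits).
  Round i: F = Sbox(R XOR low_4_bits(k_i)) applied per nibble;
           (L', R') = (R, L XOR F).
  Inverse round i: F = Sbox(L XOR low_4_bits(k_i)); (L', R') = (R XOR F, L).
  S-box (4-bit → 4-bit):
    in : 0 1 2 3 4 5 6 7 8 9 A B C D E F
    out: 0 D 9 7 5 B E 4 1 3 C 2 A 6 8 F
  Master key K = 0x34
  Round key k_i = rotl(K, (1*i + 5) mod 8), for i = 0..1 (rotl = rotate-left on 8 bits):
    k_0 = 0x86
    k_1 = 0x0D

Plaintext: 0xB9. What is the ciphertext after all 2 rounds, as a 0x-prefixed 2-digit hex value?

s_0 = plaintext = 0xB9
s_1 = Round(s_0, k_0) = 0x94
s_2 = Round(s_1, k_1) = 0x4A

0x4A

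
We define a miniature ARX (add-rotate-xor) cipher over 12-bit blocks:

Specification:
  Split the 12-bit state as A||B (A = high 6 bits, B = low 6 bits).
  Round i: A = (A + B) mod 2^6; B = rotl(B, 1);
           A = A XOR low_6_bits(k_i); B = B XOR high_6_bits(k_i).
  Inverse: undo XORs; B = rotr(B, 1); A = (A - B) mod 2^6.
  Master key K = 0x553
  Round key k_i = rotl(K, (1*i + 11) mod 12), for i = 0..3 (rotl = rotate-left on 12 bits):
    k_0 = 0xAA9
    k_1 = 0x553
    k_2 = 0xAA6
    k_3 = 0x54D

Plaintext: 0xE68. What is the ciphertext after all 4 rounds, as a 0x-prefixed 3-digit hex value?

0x38A

s_0 = plaintext = 0xE68
s_1 = Round(s_0, k_0) = 0x23B
s_2 = Round(s_1, k_1) = 0x422
s_3 = Round(s_2, k_2) = 0x52F
s_4 = Round(s_3, k_3) = 0x38A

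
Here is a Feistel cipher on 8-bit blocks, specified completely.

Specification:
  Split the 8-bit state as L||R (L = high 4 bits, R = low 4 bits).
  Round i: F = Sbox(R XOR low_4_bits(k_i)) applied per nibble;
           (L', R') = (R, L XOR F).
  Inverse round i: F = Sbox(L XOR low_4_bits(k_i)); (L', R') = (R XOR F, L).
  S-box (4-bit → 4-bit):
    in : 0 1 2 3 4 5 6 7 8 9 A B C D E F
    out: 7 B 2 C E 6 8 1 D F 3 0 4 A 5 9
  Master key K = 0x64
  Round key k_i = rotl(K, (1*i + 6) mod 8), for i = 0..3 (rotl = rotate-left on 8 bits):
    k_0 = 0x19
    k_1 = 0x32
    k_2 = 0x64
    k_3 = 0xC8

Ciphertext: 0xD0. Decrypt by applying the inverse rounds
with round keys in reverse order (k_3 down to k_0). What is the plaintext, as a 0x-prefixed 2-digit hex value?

0x9C

s_0 = ciphertext = 0xD0
s_1 = InvRound(s_0, k_3) = 0x6D
s_2 = InvRound(s_1, k_2) = 0xF6
s_3 = InvRound(s_2, k_1) = 0xCF
s_4 = InvRound(s_3, k_0) = 0x9C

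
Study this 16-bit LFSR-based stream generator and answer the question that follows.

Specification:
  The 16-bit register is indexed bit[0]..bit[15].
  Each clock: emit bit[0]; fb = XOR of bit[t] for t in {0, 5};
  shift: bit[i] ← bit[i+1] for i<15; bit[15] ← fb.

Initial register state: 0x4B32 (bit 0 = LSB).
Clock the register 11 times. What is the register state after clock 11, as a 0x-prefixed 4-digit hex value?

0x2D69

reg_0 = 0x4B32
clock 1: out=0, reg = 0xA599
clock 2: out=1, reg = 0xD2CC
clock 3: out=0, reg = 0x6966
clock 4: out=0, reg = 0xB4B3
clock 5: out=1, reg = 0x5A59
clock 6: out=1, reg = 0xAD2C
clock 7: out=0, reg = 0xD696
clock 8: out=0, reg = 0x6B4B
clock 9: out=1, reg = 0xB5A5
clock 10: out=1, reg = 0x5AD2
clock 11: out=0, reg = 0x2D69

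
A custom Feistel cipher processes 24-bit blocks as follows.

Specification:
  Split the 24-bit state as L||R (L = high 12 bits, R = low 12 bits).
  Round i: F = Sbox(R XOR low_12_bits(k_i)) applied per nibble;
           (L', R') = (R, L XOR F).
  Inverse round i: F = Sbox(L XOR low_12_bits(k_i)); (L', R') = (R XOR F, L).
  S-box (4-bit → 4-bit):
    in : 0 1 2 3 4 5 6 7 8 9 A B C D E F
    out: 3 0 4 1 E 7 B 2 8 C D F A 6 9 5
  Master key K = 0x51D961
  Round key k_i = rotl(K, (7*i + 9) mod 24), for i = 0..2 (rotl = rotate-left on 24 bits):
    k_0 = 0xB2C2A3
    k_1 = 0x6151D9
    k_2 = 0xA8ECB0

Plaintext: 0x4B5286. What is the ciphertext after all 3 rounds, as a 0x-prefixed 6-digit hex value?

s_0 = plaintext = 0x4B5286
s_1 = Round(s_0, k_0) = 0x2867F2
s_2 = Round(s_1, k_1) = 0x7F29C9
s_3 = Round(s_2, k_2) = 0x9C90DE

0x9C90DE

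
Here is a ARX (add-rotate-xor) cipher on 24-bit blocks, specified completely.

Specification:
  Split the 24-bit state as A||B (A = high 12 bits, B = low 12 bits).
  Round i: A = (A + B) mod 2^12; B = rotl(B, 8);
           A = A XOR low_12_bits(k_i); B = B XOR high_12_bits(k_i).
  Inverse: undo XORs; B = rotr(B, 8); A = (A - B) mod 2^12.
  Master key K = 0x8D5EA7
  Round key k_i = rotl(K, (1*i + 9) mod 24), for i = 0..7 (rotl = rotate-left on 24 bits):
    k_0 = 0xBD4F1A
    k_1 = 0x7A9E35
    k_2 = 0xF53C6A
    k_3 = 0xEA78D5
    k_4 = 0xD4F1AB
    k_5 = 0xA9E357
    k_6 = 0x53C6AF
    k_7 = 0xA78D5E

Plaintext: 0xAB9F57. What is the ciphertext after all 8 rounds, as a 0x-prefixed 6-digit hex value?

s_0 = plaintext = 0xAB9F57
s_1 = Round(s_0, k_0) = 0x50AC21
s_2 = Round(s_1, k_1) = 0xF1E66B
s_3 = Round(s_2, k_2) = 0x9E3435
s_4 = Round(s_3, k_3) = 0x6CDBE4
s_5 = Round(s_4, k_4) = 0x31A9F1
s_6 = Round(s_5, k_5) = 0xE5CB01
s_7 = Round(s_6, k_6) = 0xFF248C
s_8 = Round(s_7, k_7) = 0x920630

0x920630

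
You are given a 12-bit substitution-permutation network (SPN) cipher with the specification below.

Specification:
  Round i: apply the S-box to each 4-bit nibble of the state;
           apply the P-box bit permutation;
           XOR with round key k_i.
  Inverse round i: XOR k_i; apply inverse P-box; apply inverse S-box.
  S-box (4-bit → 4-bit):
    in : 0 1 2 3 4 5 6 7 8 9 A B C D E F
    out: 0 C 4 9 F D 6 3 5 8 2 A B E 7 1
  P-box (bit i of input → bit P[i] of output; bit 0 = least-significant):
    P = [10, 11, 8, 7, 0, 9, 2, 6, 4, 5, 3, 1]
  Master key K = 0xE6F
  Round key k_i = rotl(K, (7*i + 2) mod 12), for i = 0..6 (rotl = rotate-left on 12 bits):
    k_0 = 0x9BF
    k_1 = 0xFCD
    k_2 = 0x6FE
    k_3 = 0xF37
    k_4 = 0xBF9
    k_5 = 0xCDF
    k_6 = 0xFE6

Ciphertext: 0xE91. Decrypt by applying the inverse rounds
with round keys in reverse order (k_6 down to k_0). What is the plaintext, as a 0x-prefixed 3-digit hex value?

0x0FA

s_0 = ciphertext = 0xE91
s_1 = InvRound(s_0, k_6) = 0xC52
s_2 = InvRound(s_1, k_5) = 0x289
s_3 = InvRound(s_2, k_4) = 0x796
s_4 = InvRound(s_3, k_3) = 0xAFB
s_5 = InvRound(s_4, k_2) = 0x087
s_6 = InvRound(s_5, k_1) = 0x1BE
s_7 = InvRound(s_6, k_0) = 0x0FA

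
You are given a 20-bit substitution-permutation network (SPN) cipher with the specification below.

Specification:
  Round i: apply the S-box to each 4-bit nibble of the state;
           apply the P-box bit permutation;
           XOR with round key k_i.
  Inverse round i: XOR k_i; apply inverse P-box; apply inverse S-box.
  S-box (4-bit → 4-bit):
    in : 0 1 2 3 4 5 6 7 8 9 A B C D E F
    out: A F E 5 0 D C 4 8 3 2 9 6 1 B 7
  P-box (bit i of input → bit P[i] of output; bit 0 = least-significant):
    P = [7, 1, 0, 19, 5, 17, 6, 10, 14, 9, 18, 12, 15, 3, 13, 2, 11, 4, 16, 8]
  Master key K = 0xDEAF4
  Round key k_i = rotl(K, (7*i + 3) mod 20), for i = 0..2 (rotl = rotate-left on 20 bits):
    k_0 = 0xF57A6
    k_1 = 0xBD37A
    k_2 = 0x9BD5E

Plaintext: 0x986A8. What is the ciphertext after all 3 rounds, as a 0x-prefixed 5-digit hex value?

s_0 = plaintext = 0x986A8
s_1 = Round(s_0, k_0) = 0x14FB2
s_2 = Round(s_1, k_1) = 0x69C49
s_3 = Round(s_2, k_2) = 0xC3ED4

0xC3ED4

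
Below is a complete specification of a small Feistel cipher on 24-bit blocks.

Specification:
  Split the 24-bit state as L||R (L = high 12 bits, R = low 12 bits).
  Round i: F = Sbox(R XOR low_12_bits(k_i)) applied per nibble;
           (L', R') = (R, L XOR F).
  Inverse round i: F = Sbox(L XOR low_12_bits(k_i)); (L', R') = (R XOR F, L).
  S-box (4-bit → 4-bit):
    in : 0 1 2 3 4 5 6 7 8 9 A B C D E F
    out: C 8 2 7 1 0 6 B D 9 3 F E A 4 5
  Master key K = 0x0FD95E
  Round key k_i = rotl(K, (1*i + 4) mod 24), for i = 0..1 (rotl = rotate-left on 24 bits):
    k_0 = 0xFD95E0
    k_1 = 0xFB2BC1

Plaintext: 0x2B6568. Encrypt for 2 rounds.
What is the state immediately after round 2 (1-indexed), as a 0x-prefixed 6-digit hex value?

s_0 = plaintext = 0x2B6568
s_1 = Round(s_0, k_0) = 0x568E6B
s_2 = Round(s_1, k_1) = 0xE6B55B

0xE6B55B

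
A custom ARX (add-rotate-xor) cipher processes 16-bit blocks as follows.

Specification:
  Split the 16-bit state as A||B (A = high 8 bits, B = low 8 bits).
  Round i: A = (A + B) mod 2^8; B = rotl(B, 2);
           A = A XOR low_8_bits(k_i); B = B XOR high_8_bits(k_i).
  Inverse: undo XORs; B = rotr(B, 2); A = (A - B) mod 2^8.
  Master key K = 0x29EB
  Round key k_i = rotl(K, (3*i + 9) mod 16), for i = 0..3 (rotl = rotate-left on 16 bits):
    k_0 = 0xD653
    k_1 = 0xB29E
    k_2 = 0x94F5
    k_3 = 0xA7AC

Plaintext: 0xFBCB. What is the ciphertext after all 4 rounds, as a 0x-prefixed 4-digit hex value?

s_0 = plaintext = 0xFBCB
s_1 = Round(s_0, k_0) = 0x95F9
s_2 = Round(s_1, k_1) = 0x1055
s_3 = Round(s_2, k_2) = 0x90C1
s_4 = Round(s_3, k_3) = 0xFDA0

0xFDA0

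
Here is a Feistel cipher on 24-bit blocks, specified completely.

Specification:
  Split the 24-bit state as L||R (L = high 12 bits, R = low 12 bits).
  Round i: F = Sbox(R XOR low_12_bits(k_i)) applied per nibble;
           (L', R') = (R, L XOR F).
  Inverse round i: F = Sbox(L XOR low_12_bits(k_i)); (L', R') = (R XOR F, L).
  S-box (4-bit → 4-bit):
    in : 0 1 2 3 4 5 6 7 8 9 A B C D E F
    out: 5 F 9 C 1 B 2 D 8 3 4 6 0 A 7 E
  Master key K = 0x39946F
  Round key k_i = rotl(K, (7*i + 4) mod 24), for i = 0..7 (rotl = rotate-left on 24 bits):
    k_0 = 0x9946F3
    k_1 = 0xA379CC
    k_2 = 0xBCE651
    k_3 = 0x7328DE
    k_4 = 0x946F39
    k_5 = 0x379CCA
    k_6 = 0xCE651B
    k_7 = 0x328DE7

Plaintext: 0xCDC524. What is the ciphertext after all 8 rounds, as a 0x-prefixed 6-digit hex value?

0x062D60

s_0 = plaintext = 0xCDC524
s_1 = Round(s_0, k_0) = 0x524071
s_2 = Round(s_1, k_1) = 0x07164E
s_3 = Round(s_2, k_2) = 0x64E58F
s_4 = Round(s_3, k_3) = 0x58FCF1
s_5 = Round(s_4, k_4) = 0xCF1987
s_6 = Round(s_5, k_5) = 0x9877EB
s_7 = Round(s_6, k_6) = 0x7EB062
s_8 = Round(s_7, k_7) = 0x062D60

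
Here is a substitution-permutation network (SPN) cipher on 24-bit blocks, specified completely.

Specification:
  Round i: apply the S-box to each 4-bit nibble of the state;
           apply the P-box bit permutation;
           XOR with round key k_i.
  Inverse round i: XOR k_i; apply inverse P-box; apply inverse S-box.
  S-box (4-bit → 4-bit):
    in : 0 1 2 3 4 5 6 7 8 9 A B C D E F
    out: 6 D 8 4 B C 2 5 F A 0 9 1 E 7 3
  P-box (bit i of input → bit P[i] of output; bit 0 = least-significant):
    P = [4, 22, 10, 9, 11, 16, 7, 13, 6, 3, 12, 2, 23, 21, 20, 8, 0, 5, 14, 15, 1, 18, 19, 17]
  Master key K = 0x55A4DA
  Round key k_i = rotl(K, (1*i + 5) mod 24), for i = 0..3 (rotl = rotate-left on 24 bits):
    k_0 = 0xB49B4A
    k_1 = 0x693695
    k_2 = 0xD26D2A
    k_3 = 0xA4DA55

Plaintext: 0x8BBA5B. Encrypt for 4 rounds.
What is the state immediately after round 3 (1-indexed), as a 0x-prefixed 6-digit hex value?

s_0 = plaintext = 0x8BBA5B
s_1 = Round(s_0, k_0) = 0x3A38D9
s_2 = Round(s_1, k_1) = 0x300459
s_3 = Round(s_2, k_2) = 0xAA0FC6
s_4 = Round(s_3, k_3) = 0xD4D21D

0xAA0FC6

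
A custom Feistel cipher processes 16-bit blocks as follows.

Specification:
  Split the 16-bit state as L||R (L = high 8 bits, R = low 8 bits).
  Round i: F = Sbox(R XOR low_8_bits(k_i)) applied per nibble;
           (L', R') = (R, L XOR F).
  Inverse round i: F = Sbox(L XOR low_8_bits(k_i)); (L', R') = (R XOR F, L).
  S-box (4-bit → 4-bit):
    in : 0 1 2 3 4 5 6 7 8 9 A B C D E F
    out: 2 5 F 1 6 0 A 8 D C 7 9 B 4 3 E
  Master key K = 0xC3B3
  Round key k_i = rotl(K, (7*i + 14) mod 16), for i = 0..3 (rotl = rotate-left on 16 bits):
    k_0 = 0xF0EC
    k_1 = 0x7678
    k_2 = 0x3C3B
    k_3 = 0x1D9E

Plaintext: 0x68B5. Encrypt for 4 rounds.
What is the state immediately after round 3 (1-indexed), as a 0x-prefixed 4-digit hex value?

s_0 = plaintext = 0x68B5
s_1 = Round(s_0, k_0) = 0xB564
s_2 = Round(s_1, k_1) = 0x64EE
s_3 = Round(s_2, k_2) = 0xEE24
s_4 = Round(s_3, k_3) = 0x2479

0xEE24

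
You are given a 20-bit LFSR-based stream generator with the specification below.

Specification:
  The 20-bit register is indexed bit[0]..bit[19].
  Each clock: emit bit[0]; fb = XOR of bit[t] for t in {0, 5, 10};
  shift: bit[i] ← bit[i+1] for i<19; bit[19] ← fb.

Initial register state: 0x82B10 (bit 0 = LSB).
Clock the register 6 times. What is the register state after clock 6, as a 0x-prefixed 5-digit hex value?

0x0A0AC

reg_0 = 0x82B10
clock 1: out=0, reg = 0x41588
clock 2: out=0, reg = 0xA0AC4
clock 3: out=0, reg = 0x50562
clock 4: out=0, reg = 0x282B1
clock 5: out=1, reg = 0x14158
clock 6: out=0, reg = 0x0A0AC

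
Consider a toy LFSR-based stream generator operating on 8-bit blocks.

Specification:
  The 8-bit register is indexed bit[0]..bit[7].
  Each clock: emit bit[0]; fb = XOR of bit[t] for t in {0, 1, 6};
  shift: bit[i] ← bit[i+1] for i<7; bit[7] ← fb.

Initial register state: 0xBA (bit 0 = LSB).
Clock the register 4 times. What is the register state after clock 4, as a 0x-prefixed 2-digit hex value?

reg_0 = 0xBA
clock 1: out=0, reg = 0xDD
clock 2: out=1, reg = 0x6E
clock 3: out=0, reg = 0x37
clock 4: out=1, reg = 0x1B

0x1B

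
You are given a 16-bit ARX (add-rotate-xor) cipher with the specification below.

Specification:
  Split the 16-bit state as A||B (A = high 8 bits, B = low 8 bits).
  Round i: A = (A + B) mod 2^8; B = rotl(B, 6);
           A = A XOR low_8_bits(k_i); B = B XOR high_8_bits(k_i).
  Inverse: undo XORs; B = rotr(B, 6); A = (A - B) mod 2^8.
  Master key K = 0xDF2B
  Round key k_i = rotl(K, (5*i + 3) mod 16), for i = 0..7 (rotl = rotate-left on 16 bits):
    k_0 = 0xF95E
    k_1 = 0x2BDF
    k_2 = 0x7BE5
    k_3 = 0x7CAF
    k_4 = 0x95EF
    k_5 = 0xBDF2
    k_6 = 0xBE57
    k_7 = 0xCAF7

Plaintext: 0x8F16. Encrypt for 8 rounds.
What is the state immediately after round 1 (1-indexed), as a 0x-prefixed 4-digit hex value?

0xFB7C

s_0 = plaintext = 0x8F16
s_1 = Round(s_0, k_0) = 0xFB7C
s_2 = Round(s_1, k_1) = 0xA834
s_3 = Round(s_2, k_2) = 0x3976
s_4 = Round(s_3, k_3) = 0x00E1
s_5 = Round(s_4, k_4) = 0x0EED
s_6 = Round(s_5, k_5) = 0x09C6
s_7 = Round(s_6, k_6) = 0x980F
s_8 = Round(s_7, k_7) = 0x5009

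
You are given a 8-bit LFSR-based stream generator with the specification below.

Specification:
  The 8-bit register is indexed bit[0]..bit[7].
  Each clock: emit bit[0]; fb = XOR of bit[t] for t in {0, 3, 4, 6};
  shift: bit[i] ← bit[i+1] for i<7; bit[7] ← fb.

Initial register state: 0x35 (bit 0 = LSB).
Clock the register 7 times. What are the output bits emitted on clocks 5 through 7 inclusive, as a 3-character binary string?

reg_0 = 0x35
clock 1: out=1, reg = 0x1A
clock 2: out=0, reg = 0x0D
clock 3: out=1, reg = 0x06
clock 4: out=0, reg = 0x03
clock 5: out=1, reg = 0x81
clock 6: out=1, reg = 0xC0
clock 7: out=0, reg = 0xE0

110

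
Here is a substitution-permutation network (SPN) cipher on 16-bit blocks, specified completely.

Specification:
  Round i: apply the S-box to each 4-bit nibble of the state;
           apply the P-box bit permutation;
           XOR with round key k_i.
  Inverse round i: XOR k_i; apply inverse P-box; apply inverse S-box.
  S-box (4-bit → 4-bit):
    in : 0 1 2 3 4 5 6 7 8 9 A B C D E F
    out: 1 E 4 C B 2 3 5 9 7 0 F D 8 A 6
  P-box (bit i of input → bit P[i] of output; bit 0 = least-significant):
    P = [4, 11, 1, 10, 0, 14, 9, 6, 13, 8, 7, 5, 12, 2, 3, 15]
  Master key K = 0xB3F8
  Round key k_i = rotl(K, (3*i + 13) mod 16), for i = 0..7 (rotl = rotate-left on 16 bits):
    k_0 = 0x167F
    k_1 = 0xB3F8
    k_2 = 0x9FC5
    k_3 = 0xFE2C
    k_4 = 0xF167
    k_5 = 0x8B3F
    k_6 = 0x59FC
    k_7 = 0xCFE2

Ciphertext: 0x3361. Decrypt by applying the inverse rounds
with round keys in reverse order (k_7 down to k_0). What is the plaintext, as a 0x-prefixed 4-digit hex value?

s_0 = ciphertext = 0x3361
s_1 = InvRound(s_0, k_7) = 0x8761
s_2 = InvRound(s_1, k_6) = 0xB294
s_3 = InvRound(s_2, k_5) = 0x7B0F
s_4 = InvRound(s_3, k_4) = 0x3D35
s_5 = InvRound(s_4, k_3) = 0x3590
s_6 = InvRound(s_5, k_2) = 0xE0C6
s_7 = InvRound(s_6, k_1) = 0x9EF7
s_8 = InvRound(s_7, k_0) = 0x32A5

0x32A5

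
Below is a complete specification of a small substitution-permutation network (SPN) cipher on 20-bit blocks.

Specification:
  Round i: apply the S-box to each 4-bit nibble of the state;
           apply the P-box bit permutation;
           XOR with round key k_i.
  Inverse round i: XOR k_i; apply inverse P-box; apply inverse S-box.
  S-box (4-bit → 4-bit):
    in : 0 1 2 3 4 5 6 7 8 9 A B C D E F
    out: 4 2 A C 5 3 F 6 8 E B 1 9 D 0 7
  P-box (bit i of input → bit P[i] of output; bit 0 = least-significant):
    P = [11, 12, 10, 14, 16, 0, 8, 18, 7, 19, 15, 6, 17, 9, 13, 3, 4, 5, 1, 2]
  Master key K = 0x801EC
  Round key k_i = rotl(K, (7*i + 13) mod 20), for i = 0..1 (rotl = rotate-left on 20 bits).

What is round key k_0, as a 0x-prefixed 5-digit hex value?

0xD9003

K = 0x801EC
k_0 = rotl(K, (7*0+13) mod 20) = rotl(K, 13) = 0xD9003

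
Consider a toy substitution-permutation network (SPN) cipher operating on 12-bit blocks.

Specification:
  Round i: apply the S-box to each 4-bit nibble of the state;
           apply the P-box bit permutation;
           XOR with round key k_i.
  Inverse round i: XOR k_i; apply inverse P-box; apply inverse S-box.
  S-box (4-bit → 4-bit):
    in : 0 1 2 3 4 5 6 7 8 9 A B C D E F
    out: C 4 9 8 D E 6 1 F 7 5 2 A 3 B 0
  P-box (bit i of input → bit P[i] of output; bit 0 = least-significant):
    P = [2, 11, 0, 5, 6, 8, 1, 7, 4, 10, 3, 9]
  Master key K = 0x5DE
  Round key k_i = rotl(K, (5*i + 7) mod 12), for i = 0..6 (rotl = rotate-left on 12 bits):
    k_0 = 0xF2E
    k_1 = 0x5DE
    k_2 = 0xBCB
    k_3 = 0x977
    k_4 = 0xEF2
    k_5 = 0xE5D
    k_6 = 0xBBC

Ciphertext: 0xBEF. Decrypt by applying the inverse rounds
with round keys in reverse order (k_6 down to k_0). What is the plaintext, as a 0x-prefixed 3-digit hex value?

s_0 = ciphertext = 0xBEF
s_1 = InvRound(s_0, k_6) = 0x7A1
s_2 = InvRound(s_1, k_5) = 0xAEE
s_3 = InvRound(s_2, k_4) = 0x9F7
s_4 = InvRound(s_3, k_3) = 0xF3F
s_5 = InvRound(s_4, k_2) = 0xD22
s_6 = InvRound(s_5, k_1) = 0xA2E
s_7 = InvRound(s_6, k_0) = 0xBBF

0xBBF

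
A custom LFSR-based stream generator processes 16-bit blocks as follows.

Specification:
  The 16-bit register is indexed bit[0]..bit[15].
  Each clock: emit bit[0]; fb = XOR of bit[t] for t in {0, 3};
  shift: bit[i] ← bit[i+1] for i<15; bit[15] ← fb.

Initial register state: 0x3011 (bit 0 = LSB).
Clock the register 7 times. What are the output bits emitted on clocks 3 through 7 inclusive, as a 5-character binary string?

00100

reg_0 = 0x3011
clock 1: out=1, reg = 0x9808
clock 2: out=0, reg = 0xCC04
clock 3: out=0, reg = 0x6602
clock 4: out=0, reg = 0x3301
clock 5: out=1, reg = 0x9980
clock 6: out=0, reg = 0x4CC0
clock 7: out=0, reg = 0x2660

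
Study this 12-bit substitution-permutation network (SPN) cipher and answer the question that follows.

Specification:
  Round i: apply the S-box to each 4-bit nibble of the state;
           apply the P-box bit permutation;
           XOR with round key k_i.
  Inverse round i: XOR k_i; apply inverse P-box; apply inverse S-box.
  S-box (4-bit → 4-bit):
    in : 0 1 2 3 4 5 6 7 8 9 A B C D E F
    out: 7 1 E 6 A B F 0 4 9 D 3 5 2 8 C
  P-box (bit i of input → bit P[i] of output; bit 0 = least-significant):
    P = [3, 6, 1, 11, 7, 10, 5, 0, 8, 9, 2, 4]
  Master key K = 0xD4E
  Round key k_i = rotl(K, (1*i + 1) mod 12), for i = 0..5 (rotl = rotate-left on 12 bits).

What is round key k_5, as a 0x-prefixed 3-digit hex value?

0x3B5

K = 0xD4E
k_0 = rotl(K, (1*0+1) mod 12) = rotl(K, 1) = 0xA9D
k_1 = rotl(K, (1*1+1) mod 12) = rotl(K, 2) = 0x53B
k_2 = rotl(K, (1*2+1) mod 12) = rotl(K, 3) = 0xA76
k_3 = rotl(K, (1*3+1) mod 12) = rotl(K, 4) = 0x4ED
k_4 = rotl(K, (1*4+1) mod 12) = rotl(K, 5) = 0x9DA
k_5 = rotl(K, (1*5+1) mod 12) = rotl(K, 6) = 0x3B5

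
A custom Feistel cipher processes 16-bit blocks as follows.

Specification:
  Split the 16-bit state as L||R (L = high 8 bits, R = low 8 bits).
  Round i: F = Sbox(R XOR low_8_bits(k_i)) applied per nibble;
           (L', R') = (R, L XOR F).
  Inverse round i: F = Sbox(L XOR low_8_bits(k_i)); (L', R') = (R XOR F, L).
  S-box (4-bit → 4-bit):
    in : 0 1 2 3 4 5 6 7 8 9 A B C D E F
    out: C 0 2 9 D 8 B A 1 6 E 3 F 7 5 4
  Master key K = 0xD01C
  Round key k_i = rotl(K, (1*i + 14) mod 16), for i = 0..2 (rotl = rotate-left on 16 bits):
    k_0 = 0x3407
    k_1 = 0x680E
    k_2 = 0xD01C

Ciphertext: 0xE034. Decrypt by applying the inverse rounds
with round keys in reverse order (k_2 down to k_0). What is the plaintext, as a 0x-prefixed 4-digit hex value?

s_0 = ciphertext = 0xE034
s_1 = InvRound(s_0, k_2) = 0x7BE0
s_2 = InvRound(s_1, k_1) = 0x487B
s_3 = InvRound(s_2, k_0) = 0xAF48

0xAF48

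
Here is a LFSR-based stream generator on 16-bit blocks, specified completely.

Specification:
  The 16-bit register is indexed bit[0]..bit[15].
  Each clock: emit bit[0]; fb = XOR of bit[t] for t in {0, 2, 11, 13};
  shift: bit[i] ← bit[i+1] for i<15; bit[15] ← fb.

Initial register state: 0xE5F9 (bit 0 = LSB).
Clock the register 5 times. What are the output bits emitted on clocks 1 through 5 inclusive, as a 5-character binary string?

10011

reg_0 = 0xE5F9
clock 1: out=1, reg = 0x72FC
clock 2: out=0, reg = 0x397E
clock 3: out=0, reg = 0x9CBF
clock 4: out=1, reg = 0xCE5F
clock 5: out=1, reg = 0xE72F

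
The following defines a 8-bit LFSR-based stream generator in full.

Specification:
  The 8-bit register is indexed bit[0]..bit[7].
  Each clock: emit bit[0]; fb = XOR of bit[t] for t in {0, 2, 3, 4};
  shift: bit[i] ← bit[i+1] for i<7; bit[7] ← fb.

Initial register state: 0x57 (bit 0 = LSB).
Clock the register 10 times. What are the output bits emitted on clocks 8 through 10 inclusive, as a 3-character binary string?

reg_0 = 0x57
clock 1: out=1, reg = 0xAB
clock 2: out=1, reg = 0x55
clock 3: out=1, reg = 0xAA
clock 4: out=0, reg = 0xD5
clock 5: out=1, reg = 0xEA
clock 6: out=0, reg = 0xF5
clock 7: out=1, reg = 0xFA
clock 8: out=0, reg = 0x7D
clock 9: out=1, reg = 0x3E
clock 10: out=0, reg = 0x9F

010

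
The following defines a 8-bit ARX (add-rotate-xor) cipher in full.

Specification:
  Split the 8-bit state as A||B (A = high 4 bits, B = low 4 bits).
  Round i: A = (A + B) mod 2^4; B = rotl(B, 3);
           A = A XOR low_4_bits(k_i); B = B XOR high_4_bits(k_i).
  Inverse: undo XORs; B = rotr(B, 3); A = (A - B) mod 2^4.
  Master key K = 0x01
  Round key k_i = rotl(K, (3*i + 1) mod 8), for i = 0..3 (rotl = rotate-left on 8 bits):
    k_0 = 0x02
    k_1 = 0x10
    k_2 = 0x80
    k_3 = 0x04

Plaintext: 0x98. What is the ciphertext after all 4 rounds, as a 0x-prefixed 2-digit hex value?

0xF8

s_0 = plaintext = 0x98
s_1 = Round(s_0, k_0) = 0x34
s_2 = Round(s_1, k_1) = 0x73
s_3 = Round(s_2, k_2) = 0xA1
s_4 = Round(s_3, k_3) = 0xF8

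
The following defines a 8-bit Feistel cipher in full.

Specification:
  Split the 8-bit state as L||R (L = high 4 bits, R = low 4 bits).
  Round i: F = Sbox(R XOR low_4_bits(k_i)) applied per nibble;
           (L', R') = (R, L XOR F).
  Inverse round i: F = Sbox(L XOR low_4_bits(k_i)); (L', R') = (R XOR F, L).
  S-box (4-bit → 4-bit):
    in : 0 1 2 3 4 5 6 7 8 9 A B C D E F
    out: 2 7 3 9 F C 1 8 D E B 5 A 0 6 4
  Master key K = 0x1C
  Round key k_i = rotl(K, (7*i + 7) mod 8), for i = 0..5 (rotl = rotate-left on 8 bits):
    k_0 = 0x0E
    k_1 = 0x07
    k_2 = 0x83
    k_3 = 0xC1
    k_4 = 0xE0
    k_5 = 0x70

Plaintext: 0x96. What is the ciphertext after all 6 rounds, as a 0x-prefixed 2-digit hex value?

s_0 = plaintext = 0x96
s_1 = Round(s_0, k_0) = 0x64
s_2 = Round(s_1, k_1) = 0x4F
s_3 = Round(s_2, k_2) = 0xFE
s_4 = Round(s_3, k_3) = 0xEB
s_5 = Round(s_4, k_4) = 0xBB
s_6 = Round(s_5, k_5) = 0xBE

0xBE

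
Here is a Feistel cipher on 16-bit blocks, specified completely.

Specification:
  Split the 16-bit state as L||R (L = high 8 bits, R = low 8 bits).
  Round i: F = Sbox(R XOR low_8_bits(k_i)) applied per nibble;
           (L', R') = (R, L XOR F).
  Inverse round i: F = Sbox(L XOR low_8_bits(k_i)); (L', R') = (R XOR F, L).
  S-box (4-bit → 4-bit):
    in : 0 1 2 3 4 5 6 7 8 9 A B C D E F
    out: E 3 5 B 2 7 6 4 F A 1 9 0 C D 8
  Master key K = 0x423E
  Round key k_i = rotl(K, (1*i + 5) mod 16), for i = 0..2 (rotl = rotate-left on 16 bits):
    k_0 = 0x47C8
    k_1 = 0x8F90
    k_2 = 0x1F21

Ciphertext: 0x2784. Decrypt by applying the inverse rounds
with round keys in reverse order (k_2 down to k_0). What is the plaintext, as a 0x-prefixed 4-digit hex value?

s_0 = ciphertext = 0x2784
s_1 = InvRound(s_0, k_2) = 0x6227
s_2 = InvRound(s_1, k_1) = 0xA262
s_3 = InvRound(s_2, k_0) = 0x03A2

0x03A2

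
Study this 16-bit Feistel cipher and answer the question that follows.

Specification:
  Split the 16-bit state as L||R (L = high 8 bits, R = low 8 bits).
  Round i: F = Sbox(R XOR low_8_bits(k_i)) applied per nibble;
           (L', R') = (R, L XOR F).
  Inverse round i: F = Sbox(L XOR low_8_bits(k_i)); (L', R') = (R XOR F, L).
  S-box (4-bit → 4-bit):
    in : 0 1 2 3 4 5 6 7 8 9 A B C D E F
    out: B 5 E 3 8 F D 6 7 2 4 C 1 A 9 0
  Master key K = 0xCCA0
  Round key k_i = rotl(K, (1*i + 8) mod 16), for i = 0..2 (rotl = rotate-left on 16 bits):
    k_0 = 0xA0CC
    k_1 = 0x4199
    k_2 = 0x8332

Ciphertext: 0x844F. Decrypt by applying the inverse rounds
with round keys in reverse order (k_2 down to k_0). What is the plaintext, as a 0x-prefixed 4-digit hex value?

0xDAD8

s_0 = ciphertext = 0x844F
s_1 = InvRound(s_0, k_2) = 0x8284
s_2 = InvRound(s_1, k_1) = 0xD882
s_3 = InvRound(s_2, k_0) = 0xDAD8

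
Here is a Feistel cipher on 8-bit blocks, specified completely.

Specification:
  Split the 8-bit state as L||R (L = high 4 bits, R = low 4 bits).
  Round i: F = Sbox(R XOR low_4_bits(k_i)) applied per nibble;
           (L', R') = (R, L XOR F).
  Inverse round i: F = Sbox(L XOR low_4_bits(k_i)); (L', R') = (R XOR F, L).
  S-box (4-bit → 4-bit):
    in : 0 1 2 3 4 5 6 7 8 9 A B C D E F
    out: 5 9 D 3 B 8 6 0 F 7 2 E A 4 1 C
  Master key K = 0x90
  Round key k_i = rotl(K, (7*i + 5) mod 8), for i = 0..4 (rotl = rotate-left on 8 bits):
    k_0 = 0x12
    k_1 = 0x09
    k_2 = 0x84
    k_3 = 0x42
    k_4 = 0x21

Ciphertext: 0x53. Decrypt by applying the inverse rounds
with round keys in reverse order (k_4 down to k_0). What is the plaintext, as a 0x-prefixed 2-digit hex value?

0x4A

s_0 = ciphertext = 0x53
s_1 = InvRound(s_0, k_4) = 0x85
s_2 = InvRound(s_1, k_3) = 0x78
s_3 = InvRound(s_2, k_2) = 0xB7
s_4 = InvRound(s_3, k_1) = 0xAB
s_5 = InvRound(s_4, k_0) = 0x4A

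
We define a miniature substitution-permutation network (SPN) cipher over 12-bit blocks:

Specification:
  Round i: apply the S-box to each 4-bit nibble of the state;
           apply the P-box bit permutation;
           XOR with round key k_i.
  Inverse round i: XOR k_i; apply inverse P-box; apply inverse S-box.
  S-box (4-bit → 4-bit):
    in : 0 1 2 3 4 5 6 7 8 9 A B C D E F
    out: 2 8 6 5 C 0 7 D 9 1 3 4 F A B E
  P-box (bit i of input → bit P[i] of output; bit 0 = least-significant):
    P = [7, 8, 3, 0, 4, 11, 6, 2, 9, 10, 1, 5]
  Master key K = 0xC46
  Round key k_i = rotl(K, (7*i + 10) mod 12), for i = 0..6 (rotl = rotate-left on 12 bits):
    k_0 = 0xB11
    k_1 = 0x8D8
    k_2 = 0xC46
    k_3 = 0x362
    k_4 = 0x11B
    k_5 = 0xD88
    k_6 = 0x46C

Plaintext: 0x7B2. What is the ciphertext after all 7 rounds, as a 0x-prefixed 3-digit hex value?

0x599

s_0 = plaintext = 0x7B2
s_1 = Round(s_0, k_0) = 0x87B
s_2 = Round(s_1, k_1) = 0xAA4
s_3 = Round(s_2, k_2) = 0x25F
s_4 = Round(s_3, k_3) = 0x669
s_5 = Round(s_4, k_4) = 0xFC9
s_6 = Round(s_5, k_5) = 0x17E
s_7 = Round(s_6, k_6) = 0x599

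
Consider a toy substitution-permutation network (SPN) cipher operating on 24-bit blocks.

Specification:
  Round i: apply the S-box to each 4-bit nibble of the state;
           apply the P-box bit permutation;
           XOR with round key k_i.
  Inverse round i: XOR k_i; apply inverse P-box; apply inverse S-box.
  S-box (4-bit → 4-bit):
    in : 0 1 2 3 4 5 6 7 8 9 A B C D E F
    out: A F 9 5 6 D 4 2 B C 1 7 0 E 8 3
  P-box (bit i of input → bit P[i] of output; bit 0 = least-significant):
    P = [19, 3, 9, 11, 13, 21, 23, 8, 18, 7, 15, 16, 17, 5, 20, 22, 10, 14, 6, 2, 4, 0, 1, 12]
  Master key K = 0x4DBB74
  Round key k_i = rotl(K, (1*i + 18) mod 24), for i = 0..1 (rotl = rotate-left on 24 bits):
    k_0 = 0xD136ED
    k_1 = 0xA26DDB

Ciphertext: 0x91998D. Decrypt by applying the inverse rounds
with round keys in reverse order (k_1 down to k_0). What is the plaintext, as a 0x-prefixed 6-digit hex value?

0xFACC99

s_0 = ciphertext = 0x91998D
s_1 = InvRound(s_0, k_1) = 0x5139FC
s_2 = InvRound(s_1, k_0) = 0xFACC99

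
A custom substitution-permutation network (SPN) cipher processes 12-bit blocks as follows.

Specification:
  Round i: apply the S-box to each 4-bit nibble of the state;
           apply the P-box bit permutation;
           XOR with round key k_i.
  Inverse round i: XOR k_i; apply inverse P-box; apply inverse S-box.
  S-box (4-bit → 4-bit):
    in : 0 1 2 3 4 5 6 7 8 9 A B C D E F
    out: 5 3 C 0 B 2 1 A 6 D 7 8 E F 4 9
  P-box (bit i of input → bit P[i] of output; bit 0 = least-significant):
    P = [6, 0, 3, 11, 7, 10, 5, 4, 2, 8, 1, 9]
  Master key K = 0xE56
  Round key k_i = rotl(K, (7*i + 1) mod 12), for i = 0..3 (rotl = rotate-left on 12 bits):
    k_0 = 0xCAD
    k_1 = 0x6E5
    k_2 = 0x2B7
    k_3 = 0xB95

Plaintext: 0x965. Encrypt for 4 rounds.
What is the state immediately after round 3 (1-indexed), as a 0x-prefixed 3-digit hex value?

s_0 = plaintext = 0x965
s_1 = Round(s_0, k_0) = 0xE2A
s_2 = Round(s_1, k_1) = 0x69E
s_3 = Round(s_2, k_2) = 0x20B
s_4 = Round(s_3, k_3) = 0x137

0x20B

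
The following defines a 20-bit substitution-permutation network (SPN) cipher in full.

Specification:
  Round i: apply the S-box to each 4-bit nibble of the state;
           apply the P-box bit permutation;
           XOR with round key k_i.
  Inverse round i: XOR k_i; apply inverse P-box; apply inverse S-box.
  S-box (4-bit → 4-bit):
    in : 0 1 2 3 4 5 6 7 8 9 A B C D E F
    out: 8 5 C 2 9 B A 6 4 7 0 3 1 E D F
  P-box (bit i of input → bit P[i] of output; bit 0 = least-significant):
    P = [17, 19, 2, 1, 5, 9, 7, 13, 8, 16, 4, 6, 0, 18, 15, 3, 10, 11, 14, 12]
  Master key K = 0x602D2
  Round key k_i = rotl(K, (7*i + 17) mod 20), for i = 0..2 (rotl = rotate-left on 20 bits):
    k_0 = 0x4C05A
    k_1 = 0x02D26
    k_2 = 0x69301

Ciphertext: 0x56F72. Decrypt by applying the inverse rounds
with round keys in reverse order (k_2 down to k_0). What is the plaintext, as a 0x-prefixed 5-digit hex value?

s_0 = ciphertext = 0x56F72
s_1 = InvRound(s_0, k_2) = 0xF1D44
s_2 = InvRound(s_1, k_1) = 0x03645
s_3 = InvRound(s_2, k_0) = 0xEF862

0xEF862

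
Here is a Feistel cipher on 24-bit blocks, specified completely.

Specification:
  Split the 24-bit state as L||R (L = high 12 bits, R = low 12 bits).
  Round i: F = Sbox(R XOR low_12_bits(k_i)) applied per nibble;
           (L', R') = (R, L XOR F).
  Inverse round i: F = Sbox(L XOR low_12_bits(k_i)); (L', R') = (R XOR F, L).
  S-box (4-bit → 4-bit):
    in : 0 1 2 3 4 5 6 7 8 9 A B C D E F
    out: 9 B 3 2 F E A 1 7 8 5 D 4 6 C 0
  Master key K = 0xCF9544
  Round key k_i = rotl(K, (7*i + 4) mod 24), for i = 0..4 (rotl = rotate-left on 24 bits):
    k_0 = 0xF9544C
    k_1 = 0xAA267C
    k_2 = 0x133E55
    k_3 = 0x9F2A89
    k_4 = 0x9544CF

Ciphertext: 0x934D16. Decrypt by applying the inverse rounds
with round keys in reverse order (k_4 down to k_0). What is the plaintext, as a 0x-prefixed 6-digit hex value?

s_0 = ciphertext = 0x934D16
s_1 = InvRound(s_0, k_4) = 0xB1B934
s_2 = InvRound(s_1, k_3) = 0x2B7B1B
s_3 = InvRound(s_2, k_2) = 0xFD82B7
s_4 = InvRound(s_3, k_1) = 0xAE8FD8
s_5 = InvRound(s_4, k_0) = 0x387AE8

0x387AE8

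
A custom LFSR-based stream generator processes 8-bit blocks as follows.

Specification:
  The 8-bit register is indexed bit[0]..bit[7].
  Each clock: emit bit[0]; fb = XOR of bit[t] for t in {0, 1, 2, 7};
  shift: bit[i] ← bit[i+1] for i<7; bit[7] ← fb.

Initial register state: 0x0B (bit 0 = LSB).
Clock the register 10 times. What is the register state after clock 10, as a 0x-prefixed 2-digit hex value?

reg_0 = 0x0B
clock 1: out=1, reg = 0x05
clock 2: out=1, reg = 0x02
clock 3: out=0, reg = 0x81
clock 4: out=1, reg = 0x40
clock 5: out=0, reg = 0x20
clock 6: out=0, reg = 0x10
clock 7: out=0, reg = 0x08
clock 8: out=0, reg = 0x04
clock 9: out=0, reg = 0x82
clock 10: out=0, reg = 0x41

0x41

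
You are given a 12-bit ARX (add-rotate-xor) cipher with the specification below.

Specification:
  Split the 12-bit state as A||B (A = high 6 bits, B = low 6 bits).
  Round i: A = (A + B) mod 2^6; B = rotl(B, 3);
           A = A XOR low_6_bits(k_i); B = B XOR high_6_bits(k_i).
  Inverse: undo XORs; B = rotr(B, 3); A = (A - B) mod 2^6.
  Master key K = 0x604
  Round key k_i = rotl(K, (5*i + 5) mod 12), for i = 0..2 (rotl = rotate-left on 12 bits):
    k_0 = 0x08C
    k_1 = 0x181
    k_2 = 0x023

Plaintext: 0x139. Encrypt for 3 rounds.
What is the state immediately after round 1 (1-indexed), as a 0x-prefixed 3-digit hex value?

s_0 = plaintext = 0x139
s_1 = Round(s_0, k_0) = 0xC4D
s_2 = Round(s_1, k_1) = 0xFEF
s_3 = Round(s_2, k_2) = 0x37D

0xC4D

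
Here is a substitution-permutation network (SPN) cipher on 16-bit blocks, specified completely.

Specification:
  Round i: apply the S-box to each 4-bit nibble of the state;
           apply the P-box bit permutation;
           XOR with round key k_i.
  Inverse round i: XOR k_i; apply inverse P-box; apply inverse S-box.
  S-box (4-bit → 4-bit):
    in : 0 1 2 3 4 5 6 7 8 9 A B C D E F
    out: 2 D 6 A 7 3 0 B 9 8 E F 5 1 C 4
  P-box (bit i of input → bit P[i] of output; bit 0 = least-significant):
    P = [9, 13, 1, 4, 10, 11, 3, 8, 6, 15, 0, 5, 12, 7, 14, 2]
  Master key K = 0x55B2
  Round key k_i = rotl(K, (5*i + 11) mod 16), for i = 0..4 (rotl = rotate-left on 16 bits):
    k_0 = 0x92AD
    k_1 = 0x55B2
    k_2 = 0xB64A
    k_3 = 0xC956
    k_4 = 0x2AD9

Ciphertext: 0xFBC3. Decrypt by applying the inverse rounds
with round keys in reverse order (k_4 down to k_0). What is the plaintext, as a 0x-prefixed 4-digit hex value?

s_0 = ciphertext = 0xFBC3
s_1 = InvRound(s_0, k_4) = 0xC0EE
s_2 = InvRound(s_1, k_3) = 0x09A9
s_3 = InvRound(s_2, k_2) = 0x5B74
s_4 = InvRound(s_3, k_1) = 0x3D5C
s_5 = InvRound(s_4, k_0) = 0x0B77

0x0B77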